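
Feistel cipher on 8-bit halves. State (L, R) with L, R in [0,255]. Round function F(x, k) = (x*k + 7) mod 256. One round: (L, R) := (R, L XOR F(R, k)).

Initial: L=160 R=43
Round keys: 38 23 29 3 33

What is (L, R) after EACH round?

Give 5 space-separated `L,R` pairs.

Round 1 (k=38): L=43 R=201
Round 2 (k=23): L=201 R=61
Round 3 (k=29): L=61 R=57
Round 4 (k=3): L=57 R=143
Round 5 (k=33): L=143 R=79

Answer: 43,201 201,61 61,57 57,143 143,79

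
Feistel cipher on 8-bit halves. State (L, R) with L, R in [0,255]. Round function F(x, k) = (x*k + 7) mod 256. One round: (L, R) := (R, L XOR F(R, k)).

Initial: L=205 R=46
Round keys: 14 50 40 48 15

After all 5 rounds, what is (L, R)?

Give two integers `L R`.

Answer: 42 180

Derivation:
Round 1 (k=14): L=46 R=70
Round 2 (k=50): L=70 R=157
Round 3 (k=40): L=157 R=201
Round 4 (k=48): L=201 R=42
Round 5 (k=15): L=42 R=180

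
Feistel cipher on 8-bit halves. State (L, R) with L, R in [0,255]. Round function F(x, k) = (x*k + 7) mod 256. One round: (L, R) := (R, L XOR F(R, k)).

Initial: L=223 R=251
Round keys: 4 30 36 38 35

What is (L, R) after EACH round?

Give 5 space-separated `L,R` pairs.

Answer: 251,44 44,212 212,251 251,157 157,133

Derivation:
Round 1 (k=4): L=251 R=44
Round 2 (k=30): L=44 R=212
Round 3 (k=36): L=212 R=251
Round 4 (k=38): L=251 R=157
Round 5 (k=35): L=157 R=133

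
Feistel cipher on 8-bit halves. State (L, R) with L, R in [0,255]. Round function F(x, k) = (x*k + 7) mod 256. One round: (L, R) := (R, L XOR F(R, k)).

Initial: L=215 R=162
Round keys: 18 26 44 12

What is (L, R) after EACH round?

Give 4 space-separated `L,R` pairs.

Round 1 (k=18): L=162 R=188
Round 2 (k=26): L=188 R=189
Round 3 (k=44): L=189 R=63
Round 4 (k=12): L=63 R=70

Answer: 162,188 188,189 189,63 63,70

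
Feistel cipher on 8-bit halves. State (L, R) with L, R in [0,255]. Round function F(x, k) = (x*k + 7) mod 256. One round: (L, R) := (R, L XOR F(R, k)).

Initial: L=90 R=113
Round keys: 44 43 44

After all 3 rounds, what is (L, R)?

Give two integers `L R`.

Answer: 155 130

Derivation:
Round 1 (k=44): L=113 R=41
Round 2 (k=43): L=41 R=155
Round 3 (k=44): L=155 R=130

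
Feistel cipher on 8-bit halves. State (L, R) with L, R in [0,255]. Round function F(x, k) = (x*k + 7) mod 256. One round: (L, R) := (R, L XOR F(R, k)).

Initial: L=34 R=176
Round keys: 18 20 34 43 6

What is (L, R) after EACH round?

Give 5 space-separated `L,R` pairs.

Answer: 176,69 69,219 219,88 88,20 20,39

Derivation:
Round 1 (k=18): L=176 R=69
Round 2 (k=20): L=69 R=219
Round 3 (k=34): L=219 R=88
Round 4 (k=43): L=88 R=20
Round 5 (k=6): L=20 R=39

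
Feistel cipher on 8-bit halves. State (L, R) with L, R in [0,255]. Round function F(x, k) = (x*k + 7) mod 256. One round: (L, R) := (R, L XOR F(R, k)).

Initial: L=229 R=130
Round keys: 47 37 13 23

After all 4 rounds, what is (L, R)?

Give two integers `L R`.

Round 1 (k=47): L=130 R=0
Round 2 (k=37): L=0 R=133
Round 3 (k=13): L=133 R=200
Round 4 (k=23): L=200 R=122

Answer: 200 122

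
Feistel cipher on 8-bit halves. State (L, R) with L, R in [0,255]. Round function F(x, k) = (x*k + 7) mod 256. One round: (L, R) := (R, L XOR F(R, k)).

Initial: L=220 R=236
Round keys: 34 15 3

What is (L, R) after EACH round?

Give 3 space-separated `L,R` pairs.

Answer: 236,131 131,88 88,140

Derivation:
Round 1 (k=34): L=236 R=131
Round 2 (k=15): L=131 R=88
Round 3 (k=3): L=88 R=140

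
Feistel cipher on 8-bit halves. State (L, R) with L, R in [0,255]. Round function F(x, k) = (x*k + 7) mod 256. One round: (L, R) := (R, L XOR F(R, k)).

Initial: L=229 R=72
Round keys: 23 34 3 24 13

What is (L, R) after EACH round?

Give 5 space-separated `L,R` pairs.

Answer: 72,154 154,51 51,58 58,68 68,65

Derivation:
Round 1 (k=23): L=72 R=154
Round 2 (k=34): L=154 R=51
Round 3 (k=3): L=51 R=58
Round 4 (k=24): L=58 R=68
Round 5 (k=13): L=68 R=65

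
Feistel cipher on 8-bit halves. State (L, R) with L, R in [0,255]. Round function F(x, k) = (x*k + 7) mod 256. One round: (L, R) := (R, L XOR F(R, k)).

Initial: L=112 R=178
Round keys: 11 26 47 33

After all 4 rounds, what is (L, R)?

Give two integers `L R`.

Answer: 145 115

Derivation:
Round 1 (k=11): L=178 R=221
Round 2 (k=26): L=221 R=203
Round 3 (k=47): L=203 R=145
Round 4 (k=33): L=145 R=115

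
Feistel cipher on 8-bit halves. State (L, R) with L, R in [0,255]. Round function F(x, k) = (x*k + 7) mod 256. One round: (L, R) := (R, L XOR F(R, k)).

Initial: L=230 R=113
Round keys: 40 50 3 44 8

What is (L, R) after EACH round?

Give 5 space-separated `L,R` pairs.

Round 1 (k=40): L=113 R=73
Round 2 (k=50): L=73 R=56
Round 3 (k=3): L=56 R=230
Round 4 (k=44): L=230 R=183
Round 5 (k=8): L=183 R=89

Answer: 113,73 73,56 56,230 230,183 183,89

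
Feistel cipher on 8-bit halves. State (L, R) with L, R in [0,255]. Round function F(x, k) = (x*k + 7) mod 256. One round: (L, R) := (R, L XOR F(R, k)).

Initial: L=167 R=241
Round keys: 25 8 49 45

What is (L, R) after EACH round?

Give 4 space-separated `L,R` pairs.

Round 1 (k=25): L=241 R=55
Round 2 (k=8): L=55 R=78
Round 3 (k=49): L=78 R=194
Round 4 (k=45): L=194 R=111

Answer: 241,55 55,78 78,194 194,111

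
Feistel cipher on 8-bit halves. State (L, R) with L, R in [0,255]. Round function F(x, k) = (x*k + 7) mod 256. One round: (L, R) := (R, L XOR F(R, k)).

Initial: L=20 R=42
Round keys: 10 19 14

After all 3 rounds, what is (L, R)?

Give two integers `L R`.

Round 1 (k=10): L=42 R=191
Round 2 (k=19): L=191 R=30
Round 3 (k=14): L=30 R=20

Answer: 30 20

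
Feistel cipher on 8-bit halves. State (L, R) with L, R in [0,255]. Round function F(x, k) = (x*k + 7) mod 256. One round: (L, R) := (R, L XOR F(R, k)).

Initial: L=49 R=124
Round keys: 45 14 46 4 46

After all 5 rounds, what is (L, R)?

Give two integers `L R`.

Round 1 (k=45): L=124 R=226
Round 2 (k=14): L=226 R=31
Round 3 (k=46): L=31 R=123
Round 4 (k=4): L=123 R=236
Round 5 (k=46): L=236 R=20

Answer: 236 20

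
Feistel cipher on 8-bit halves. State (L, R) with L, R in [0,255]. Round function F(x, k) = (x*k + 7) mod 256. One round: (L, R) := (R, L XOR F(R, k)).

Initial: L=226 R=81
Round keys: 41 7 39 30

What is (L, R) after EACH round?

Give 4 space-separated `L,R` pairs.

Answer: 81,226 226,100 100,161 161,129

Derivation:
Round 1 (k=41): L=81 R=226
Round 2 (k=7): L=226 R=100
Round 3 (k=39): L=100 R=161
Round 4 (k=30): L=161 R=129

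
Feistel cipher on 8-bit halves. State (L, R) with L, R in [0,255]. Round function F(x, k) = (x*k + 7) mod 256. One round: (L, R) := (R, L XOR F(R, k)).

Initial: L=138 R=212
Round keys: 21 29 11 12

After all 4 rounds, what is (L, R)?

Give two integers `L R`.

Round 1 (k=21): L=212 R=225
Round 2 (k=29): L=225 R=80
Round 3 (k=11): L=80 R=150
Round 4 (k=12): L=150 R=95

Answer: 150 95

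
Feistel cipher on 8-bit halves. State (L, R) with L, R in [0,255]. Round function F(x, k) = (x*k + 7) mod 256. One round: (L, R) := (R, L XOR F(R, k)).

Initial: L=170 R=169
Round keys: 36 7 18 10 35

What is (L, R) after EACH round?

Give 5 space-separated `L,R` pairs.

Answer: 169,97 97,7 7,228 228,232 232,91

Derivation:
Round 1 (k=36): L=169 R=97
Round 2 (k=7): L=97 R=7
Round 3 (k=18): L=7 R=228
Round 4 (k=10): L=228 R=232
Round 5 (k=35): L=232 R=91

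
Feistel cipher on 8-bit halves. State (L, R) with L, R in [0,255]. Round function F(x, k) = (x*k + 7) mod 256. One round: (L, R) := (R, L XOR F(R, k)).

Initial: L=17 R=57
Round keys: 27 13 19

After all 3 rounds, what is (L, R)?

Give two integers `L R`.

Round 1 (k=27): L=57 R=27
Round 2 (k=13): L=27 R=95
Round 3 (k=19): L=95 R=15

Answer: 95 15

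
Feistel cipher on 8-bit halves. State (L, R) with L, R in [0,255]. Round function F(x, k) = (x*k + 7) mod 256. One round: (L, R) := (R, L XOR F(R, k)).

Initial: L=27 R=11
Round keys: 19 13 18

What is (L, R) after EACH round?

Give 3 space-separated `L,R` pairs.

Round 1 (k=19): L=11 R=195
Round 2 (k=13): L=195 R=229
Round 3 (k=18): L=229 R=226

Answer: 11,195 195,229 229,226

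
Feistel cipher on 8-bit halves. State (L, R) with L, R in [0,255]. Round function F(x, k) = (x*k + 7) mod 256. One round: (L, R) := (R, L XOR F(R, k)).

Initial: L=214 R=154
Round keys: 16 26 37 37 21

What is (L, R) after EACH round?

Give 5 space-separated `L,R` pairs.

Answer: 154,113 113,27 27,159 159,25 25,139

Derivation:
Round 1 (k=16): L=154 R=113
Round 2 (k=26): L=113 R=27
Round 3 (k=37): L=27 R=159
Round 4 (k=37): L=159 R=25
Round 5 (k=21): L=25 R=139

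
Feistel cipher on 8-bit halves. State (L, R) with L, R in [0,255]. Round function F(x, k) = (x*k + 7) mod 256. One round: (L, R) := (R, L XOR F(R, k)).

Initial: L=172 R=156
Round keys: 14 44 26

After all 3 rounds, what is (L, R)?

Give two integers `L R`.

Answer: 151 126

Derivation:
Round 1 (k=14): L=156 R=35
Round 2 (k=44): L=35 R=151
Round 3 (k=26): L=151 R=126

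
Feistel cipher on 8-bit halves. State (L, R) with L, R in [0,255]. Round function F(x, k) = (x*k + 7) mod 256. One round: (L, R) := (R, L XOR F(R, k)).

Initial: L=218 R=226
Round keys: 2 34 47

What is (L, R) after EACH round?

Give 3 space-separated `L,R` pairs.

Round 1 (k=2): L=226 R=17
Round 2 (k=34): L=17 R=171
Round 3 (k=47): L=171 R=125

Answer: 226,17 17,171 171,125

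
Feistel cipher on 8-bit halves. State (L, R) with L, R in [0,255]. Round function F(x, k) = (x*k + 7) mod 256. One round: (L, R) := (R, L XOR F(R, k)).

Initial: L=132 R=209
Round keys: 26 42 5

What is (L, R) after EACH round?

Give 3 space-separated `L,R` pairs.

Round 1 (k=26): L=209 R=197
Round 2 (k=42): L=197 R=136
Round 3 (k=5): L=136 R=106

Answer: 209,197 197,136 136,106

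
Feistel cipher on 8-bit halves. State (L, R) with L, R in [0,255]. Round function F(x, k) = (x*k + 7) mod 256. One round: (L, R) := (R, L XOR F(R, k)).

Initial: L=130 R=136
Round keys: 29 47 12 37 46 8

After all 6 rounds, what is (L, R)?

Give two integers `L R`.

Round 1 (k=29): L=136 R=237
Round 2 (k=47): L=237 R=2
Round 3 (k=12): L=2 R=242
Round 4 (k=37): L=242 R=3
Round 5 (k=46): L=3 R=99
Round 6 (k=8): L=99 R=28

Answer: 99 28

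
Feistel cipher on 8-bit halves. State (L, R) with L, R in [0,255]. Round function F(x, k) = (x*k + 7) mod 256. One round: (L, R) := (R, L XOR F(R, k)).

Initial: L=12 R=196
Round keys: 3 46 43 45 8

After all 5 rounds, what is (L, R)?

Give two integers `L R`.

Round 1 (k=3): L=196 R=95
Round 2 (k=46): L=95 R=221
Round 3 (k=43): L=221 R=121
Round 4 (k=45): L=121 R=145
Round 5 (k=8): L=145 R=246

Answer: 145 246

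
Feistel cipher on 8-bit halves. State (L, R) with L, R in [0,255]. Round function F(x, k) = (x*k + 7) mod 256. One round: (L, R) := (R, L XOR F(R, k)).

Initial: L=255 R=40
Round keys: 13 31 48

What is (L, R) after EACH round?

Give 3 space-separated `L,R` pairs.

Answer: 40,240 240,63 63,39

Derivation:
Round 1 (k=13): L=40 R=240
Round 2 (k=31): L=240 R=63
Round 3 (k=48): L=63 R=39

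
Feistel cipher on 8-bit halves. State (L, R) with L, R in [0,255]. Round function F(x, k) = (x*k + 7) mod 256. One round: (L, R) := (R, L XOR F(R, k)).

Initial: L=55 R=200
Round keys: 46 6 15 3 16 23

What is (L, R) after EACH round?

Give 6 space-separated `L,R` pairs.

Answer: 200,192 192,79 79,104 104,112 112,111 111,112

Derivation:
Round 1 (k=46): L=200 R=192
Round 2 (k=6): L=192 R=79
Round 3 (k=15): L=79 R=104
Round 4 (k=3): L=104 R=112
Round 5 (k=16): L=112 R=111
Round 6 (k=23): L=111 R=112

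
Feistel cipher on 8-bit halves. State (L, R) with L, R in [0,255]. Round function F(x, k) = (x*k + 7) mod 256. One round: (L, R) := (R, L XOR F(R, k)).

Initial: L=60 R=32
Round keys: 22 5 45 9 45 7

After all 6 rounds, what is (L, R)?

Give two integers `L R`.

Answer: 56 188

Derivation:
Round 1 (k=22): L=32 R=251
Round 2 (k=5): L=251 R=206
Round 3 (k=45): L=206 R=198
Round 4 (k=9): L=198 R=51
Round 5 (k=45): L=51 R=56
Round 6 (k=7): L=56 R=188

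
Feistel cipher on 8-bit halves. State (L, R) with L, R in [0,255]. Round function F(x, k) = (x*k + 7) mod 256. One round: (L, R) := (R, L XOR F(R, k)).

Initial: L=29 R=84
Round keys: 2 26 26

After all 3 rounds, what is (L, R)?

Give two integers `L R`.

Answer: 79 191

Derivation:
Round 1 (k=2): L=84 R=178
Round 2 (k=26): L=178 R=79
Round 3 (k=26): L=79 R=191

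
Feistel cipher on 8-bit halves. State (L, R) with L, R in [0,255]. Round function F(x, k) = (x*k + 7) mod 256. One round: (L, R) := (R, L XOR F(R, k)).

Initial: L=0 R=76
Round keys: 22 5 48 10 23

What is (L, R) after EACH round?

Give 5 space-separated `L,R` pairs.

Answer: 76,143 143,158 158,40 40,9 9,254

Derivation:
Round 1 (k=22): L=76 R=143
Round 2 (k=5): L=143 R=158
Round 3 (k=48): L=158 R=40
Round 4 (k=10): L=40 R=9
Round 5 (k=23): L=9 R=254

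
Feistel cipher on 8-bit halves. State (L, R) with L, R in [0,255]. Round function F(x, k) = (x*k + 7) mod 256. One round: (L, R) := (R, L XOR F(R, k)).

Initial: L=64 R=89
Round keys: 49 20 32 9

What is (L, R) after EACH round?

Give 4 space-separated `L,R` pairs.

Round 1 (k=49): L=89 R=80
Round 2 (k=20): L=80 R=30
Round 3 (k=32): L=30 R=151
Round 4 (k=9): L=151 R=72

Answer: 89,80 80,30 30,151 151,72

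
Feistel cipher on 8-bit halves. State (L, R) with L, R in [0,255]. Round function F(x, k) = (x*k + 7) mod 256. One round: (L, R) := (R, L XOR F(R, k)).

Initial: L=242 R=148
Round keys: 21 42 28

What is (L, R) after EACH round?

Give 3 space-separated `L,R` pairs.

Round 1 (k=21): L=148 R=217
Round 2 (k=42): L=217 R=53
Round 3 (k=28): L=53 R=10

Answer: 148,217 217,53 53,10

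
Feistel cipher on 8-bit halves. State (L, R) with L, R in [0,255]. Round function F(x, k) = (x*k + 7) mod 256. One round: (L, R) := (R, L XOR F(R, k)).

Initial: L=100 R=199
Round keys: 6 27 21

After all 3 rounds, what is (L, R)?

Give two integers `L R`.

Answer: 185 225

Derivation:
Round 1 (k=6): L=199 R=213
Round 2 (k=27): L=213 R=185
Round 3 (k=21): L=185 R=225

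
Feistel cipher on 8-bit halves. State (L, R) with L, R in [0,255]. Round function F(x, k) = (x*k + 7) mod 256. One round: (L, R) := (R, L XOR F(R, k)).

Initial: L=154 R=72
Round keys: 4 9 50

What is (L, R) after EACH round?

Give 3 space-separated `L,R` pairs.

Answer: 72,189 189,228 228,50

Derivation:
Round 1 (k=4): L=72 R=189
Round 2 (k=9): L=189 R=228
Round 3 (k=50): L=228 R=50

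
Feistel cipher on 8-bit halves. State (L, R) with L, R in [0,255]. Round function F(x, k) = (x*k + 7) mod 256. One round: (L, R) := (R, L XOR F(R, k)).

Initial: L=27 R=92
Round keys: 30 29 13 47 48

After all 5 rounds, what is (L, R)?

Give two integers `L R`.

Answer: 214 129

Derivation:
Round 1 (k=30): L=92 R=212
Round 2 (k=29): L=212 R=87
Round 3 (k=13): L=87 R=166
Round 4 (k=47): L=166 R=214
Round 5 (k=48): L=214 R=129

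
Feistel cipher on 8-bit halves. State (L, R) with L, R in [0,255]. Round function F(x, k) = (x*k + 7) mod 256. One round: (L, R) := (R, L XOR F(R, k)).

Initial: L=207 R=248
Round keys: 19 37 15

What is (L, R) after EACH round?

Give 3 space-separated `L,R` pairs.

Answer: 248,160 160,223 223,184

Derivation:
Round 1 (k=19): L=248 R=160
Round 2 (k=37): L=160 R=223
Round 3 (k=15): L=223 R=184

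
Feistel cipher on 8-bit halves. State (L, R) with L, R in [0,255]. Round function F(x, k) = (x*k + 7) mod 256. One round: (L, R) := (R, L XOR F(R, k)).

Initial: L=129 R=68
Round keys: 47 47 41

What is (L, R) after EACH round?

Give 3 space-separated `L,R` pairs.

Answer: 68,2 2,33 33,82

Derivation:
Round 1 (k=47): L=68 R=2
Round 2 (k=47): L=2 R=33
Round 3 (k=41): L=33 R=82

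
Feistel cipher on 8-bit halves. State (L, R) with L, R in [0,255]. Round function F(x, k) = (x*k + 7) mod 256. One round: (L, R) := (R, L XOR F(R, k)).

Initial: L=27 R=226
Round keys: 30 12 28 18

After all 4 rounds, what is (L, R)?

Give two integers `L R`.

Answer: 11 8

Derivation:
Round 1 (k=30): L=226 R=152
Round 2 (k=12): L=152 R=197
Round 3 (k=28): L=197 R=11
Round 4 (k=18): L=11 R=8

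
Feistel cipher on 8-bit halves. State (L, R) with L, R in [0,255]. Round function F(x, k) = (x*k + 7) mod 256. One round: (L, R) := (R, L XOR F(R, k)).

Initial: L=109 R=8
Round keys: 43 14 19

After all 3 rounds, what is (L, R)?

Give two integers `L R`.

Answer: 203 42

Derivation:
Round 1 (k=43): L=8 R=50
Round 2 (k=14): L=50 R=203
Round 3 (k=19): L=203 R=42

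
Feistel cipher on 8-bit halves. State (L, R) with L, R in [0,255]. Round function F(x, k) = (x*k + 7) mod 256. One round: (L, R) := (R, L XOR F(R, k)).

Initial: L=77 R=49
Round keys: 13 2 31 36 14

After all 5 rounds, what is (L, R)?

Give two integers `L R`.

Answer: 183 159

Derivation:
Round 1 (k=13): L=49 R=201
Round 2 (k=2): L=201 R=168
Round 3 (k=31): L=168 R=150
Round 4 (k=36): L=150 R=183
Round 5 (k=14): L=183 R=159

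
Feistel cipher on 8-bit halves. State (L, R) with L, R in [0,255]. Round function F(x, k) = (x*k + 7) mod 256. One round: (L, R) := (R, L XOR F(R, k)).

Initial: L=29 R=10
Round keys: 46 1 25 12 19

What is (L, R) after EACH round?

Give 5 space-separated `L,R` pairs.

Round 1 (k=46): L=10 R=206
Round 2 (k=1): L=206 R=223
Round 3 (k=25): L=223 R=0
Round 4 (k=12): L=0 R=216
Round 5 (k=19): L=216 R=15

Answer: 10,206 206,223 223,0 0,216 216,15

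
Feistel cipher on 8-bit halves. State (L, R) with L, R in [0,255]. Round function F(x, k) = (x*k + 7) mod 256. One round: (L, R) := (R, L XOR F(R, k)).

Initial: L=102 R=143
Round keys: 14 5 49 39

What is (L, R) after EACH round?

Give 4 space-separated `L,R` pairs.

Round 1 (k=14): L=143 R=191
Round 2 (k=5): L=191 R=77
Round 3 (k=49): L=77 R=123
Round 4 (k=39): L=123 R=137

Answer: 143,191 191,77 77,123 123,137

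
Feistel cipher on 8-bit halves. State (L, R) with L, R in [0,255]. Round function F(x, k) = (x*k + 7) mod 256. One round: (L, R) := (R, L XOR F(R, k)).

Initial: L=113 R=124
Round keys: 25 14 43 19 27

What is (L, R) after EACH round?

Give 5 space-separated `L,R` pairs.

Answer: 124,82 82,255 255,142 142,110 110,47

Derivation:
Round 1 (k=25): L=124 R=82
Round 2 (k=14): L=82 R=255
Round 3 (k=43): L=255 R=142
Round 4 (k=19): L=142 R=110
Round 5 (k=27): L=110 R=47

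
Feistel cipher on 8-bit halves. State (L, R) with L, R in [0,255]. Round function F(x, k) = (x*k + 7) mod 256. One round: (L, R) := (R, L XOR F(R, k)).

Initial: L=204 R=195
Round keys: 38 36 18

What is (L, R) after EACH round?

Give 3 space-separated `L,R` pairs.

Answer: 195,53 53,184 184,194

Derivation:
Round 1 (k=38): L=195 R=53
Round 2 (k=36): L=53 R=184
Round 3 (k=18): L=184 R=194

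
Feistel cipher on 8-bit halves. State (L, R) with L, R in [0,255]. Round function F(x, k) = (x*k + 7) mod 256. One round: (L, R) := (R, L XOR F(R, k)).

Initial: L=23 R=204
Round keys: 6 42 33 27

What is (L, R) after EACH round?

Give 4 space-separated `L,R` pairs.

Answer: 204,216 216,187 187,250 250,222

Derivation:
Round 1 (k=6): L=204 R=216
Round 2 (k=42): L=216 R=187
Round 3 (k=33): L=187 R=250
Round 4 (k=27): L=250 R=222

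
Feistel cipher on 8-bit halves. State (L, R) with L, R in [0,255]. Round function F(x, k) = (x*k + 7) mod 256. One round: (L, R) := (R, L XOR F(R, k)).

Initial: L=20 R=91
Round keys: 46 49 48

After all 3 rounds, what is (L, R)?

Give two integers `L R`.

Answer: 55 34

Derivation:
Round 1 (k=46): L=91 R=117
Round 2 (k=49): L=117 R=55
Round 3 (k=48): L=55 R=34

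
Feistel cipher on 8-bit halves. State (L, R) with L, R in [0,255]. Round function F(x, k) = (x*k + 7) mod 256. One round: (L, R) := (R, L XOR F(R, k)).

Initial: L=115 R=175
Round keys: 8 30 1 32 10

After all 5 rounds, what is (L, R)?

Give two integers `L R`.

Answer: 167 70

Derivation:
Round 1 (k=8): L=175 R=12
Round 2 (k=30): L=12 R=192
Round 3 (k=1): L=192 R=203
Round 4 (k=32): L=203 R=167
Round 5 (k=10): L=167 R=70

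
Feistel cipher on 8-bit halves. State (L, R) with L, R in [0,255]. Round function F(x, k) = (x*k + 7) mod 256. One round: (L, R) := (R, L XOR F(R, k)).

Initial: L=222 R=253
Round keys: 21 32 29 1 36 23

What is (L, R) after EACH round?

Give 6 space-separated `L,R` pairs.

Answer: 253,22 22,58 58,143 143,172 172,184 184,35

Derivation:
Round 1 (k=21): L=253 R=22
Round 2 (k=32): L=22 R=58
Round 3 (k=29): L=58 R=143
Round 4 (k=1): L=143 R=172
Round 5 (k=36): L=172 R=184
Round 6 (k=23): L=184 R=35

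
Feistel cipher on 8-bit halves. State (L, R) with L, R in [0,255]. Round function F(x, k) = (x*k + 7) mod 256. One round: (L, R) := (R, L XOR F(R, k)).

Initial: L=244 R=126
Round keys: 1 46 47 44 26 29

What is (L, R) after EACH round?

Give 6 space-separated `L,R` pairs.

Answer: 126,113 113,43 43,157 157,40 40,138 138,129

Derivation:
Round 1 (k=1): L=126 R=113
Round 2 (k=46): L=113 R=43
Round 3 (k=47): L=43 R=157
Round 4 (k=44): L=157 R=40
Round 5 (k=26): L=40 R=138
Round 6 (k=29): L=138 R=129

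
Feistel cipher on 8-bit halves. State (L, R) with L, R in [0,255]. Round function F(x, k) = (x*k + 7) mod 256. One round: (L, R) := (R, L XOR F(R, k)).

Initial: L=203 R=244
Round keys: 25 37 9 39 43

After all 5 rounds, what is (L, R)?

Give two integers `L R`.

Answer: 166 59

Derivation:
Round 1 (k=25): L=244 R=16
Round 2 (k=37): L=16 R=163
Round 3 (k=9): L=163 R=210
Round 4 (k=39): L=210 R=166
Round 5 (k=43): L=166 R=59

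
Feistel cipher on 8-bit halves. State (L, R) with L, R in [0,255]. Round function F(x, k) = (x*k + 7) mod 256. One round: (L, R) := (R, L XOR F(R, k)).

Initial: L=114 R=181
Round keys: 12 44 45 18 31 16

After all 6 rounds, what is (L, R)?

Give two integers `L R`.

Answer: 250 238

Derivation:
Round 1 (k=12): L=181 R=241
Round 2 (k=44): L=241 R=198
Round 3 (k=45): L=198 R=36
Round 4 (k=18): L=36 R=73
Round 5 (k=31): L=73 R=250
Round 6 (k=16): L=250 R=238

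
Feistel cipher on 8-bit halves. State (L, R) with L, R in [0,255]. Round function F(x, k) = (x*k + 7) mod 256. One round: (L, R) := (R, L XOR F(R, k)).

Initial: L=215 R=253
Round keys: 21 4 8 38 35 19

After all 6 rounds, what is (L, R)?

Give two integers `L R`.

Round 1 (k=21): L=253 R=31
Round 2 (k=4): L=31 R=126
Round 3 (k=8): L=126 R=232
Round 4 (k=38): L=232 R=9
Round 5 (k=35): L=9 R=170
Round 6 (k=19): L=170 R=172

Answer: 170 172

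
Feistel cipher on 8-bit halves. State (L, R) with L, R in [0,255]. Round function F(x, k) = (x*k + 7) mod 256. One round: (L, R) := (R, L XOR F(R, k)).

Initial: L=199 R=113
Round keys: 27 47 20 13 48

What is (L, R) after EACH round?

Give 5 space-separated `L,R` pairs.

Round 1 (k=27): L=113 R=53
Round 2 (k=47): L=53 R=179
Round 3 (k=20): L=179 R=54
Round 4 (k=13): L=54 R=118
Round 5 (k=48): L=118 R=17

Answer: 113,53 53,179 179,54 54,118 118,17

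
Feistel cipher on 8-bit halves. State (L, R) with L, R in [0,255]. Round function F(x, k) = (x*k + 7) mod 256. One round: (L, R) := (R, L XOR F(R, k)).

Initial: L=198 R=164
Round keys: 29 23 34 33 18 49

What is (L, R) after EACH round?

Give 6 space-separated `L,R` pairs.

Round 1 (k=29): L=164 R=93
Round 2 (k=23): L=93 R=198
Round 3 (k=34): L=198 R=14
Round 4 (k=33): L=14 R=19
Round 5 (k=18): L=19 R=83
Round 6 (k=49): L=83 R=249

Answer: 164,93 93,198 198,14 14,19 19,83 83,249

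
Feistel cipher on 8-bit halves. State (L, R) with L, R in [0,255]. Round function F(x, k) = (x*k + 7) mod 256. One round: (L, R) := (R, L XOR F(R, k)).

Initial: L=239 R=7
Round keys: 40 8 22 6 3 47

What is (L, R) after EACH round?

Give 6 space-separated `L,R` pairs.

Answer: 7,240 240,128 128,247 247,81 81,13 13,59

Derivation:
Round 1 (k=40): L=7 R=240
Round 2 (k=8): L=240 R=128
Round 3 (k=22): L=128 R=247
Round 4 (k=6): L=247 R=81
Round 5 (k=3): L=81 R=13
Round 6 (k=47): L=13 R=59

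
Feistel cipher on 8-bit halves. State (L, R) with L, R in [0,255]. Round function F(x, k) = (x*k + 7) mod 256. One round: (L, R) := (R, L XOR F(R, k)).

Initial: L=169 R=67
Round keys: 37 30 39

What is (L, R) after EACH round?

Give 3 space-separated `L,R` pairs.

Answer: 67,31 31,234 234,178

Derivation:
Round 1 (k=37): L=67 R=31
Round 2 (k=30): L=31 R=234
Round 3 (k=39): L=234 R=178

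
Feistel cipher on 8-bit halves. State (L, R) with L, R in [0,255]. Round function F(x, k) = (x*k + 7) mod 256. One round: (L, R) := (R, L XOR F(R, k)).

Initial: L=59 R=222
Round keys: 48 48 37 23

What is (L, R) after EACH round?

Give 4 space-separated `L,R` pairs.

Round 1 (k=48): L=222 R=156
Round 2 (k=48): L=156 R=153
Round 3 (k=37): L=153 R=184
Round 4 (k=23): L=184 R=22

Answer: 222,156 156,153 153,184 184,22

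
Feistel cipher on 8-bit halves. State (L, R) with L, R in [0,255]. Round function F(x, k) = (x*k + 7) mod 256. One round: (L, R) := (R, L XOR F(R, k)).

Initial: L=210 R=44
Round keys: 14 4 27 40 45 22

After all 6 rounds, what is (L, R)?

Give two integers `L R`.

Round 1 (k=14): L=44 R=189
Round 2 (k=4): L=189 R=215
Round 3 (k=27): L=215 R=9
Round 4 (k=40): L=9 R=184
Round 5 (k=45): L=184 R=86
Round 6 (k=22): L=86 R=211

Answer: 86 211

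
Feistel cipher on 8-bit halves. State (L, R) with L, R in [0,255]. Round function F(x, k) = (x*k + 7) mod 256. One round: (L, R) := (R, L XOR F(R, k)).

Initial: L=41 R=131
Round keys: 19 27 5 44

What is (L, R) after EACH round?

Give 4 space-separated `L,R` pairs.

Answer: 131,233 233,25 25,109 109,218

Derivation:
Round 1 (k=19): L=131 R=233
Round 2 (k=27): L=233 R=25
Round 3 (k=5): L=25 R=109
Round 4 (k=44): L=109 R=218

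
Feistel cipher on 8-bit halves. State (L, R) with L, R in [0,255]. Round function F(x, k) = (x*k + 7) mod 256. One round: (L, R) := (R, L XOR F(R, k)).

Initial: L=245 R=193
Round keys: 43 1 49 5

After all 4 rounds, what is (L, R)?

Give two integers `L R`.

Round 1 (k=43): L=193 R=135
Round 2 (k=1): L=135 R=79
Round 3 (k=49): L=79 R=161
Round 4 (k=5): L=161 R=99

Answer: 161 99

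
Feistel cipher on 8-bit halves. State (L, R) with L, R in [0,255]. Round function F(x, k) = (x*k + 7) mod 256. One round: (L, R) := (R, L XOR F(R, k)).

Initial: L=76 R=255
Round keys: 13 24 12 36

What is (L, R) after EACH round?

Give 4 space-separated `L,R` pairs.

Round 1 (k=13): L=255 R=182
Round 2 (k=24): L=182 R=232
Round 3 (k=12): L=232 R=81
Round 4 (k=36): L=81 R=131

Answer: 255,182 182,232 232,81 81,131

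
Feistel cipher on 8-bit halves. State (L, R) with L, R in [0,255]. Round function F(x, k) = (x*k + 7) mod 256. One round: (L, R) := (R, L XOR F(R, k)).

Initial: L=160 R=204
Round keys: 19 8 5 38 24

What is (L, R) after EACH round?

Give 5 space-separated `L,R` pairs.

Answer: 204,139 139,147 147,109 109,166 166,250

Derivation:
Round 1 (k=19): L=204 R=139
Round 2 (k=8): L=139 R=147
Round 3 (k=5): L=147 R=109
Round 4 (k=38): L=109 R=166
Round 5 (k=24): L=166 R=250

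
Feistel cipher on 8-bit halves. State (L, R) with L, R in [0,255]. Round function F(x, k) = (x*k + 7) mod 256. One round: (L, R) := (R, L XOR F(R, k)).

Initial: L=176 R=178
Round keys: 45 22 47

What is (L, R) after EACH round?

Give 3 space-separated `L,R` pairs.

Round 1 (k=45): L=178 R=225
Round 2 (k=22): L=225 R=239
Round 3 (k=47): L=239 R=9

Answer: 178,225 225,239 239,9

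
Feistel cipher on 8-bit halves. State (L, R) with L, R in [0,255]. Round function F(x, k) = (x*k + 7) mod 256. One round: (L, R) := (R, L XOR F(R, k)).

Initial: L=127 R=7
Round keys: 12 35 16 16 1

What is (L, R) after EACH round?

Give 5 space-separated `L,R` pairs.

Round 1 (k=12): L=7 R=36
Round 2 (k=35): L=36 R=244
Round 3 (k=16): L=244 R=99
Round 4 (k=16): L=99 R=195
Round 5 (k=1): L=195 R=169

Answer: 7,36 36,244 244,99 99,195 195,169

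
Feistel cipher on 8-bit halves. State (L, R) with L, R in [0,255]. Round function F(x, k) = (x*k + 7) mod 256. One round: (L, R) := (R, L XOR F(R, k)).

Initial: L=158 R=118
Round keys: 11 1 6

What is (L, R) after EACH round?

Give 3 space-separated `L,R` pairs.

Round 1 (k=11): L=118 R=135
Round 2 (k=1): L=135 R=248
Round 3 (k=6): L=248 R=80

Answer: 118,135 135,248 248,80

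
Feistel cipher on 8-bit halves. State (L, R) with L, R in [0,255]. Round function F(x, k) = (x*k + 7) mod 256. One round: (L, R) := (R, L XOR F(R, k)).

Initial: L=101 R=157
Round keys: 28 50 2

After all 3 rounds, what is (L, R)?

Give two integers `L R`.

Round 1 (k=28): L=157 R=86
Round 2 (k=50): L=86 R=78
Round 3 (k=2): L=78 R=245

Answer: 78 245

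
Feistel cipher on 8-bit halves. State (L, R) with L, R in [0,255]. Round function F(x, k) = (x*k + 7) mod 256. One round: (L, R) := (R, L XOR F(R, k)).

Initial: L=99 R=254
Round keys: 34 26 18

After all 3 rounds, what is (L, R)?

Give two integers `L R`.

Answer: 185 169

Derivation:
Round 1 (k=34): L=254 R=160
Round 2 (k=26): L=160 R=185
Round 3 (k=18): L=185 R=169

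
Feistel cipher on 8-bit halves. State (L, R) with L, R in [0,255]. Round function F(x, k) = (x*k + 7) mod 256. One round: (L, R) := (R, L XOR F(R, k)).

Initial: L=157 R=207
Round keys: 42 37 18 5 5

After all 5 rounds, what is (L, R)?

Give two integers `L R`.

Round 1 (k=42): L=207 R=96
Round 2 (k=37): L=96 R=40
Round 3 (k=18): L=40 R=183
Round 4 (k=5): L=183 R=178
Round 5 (k=5): L=178 R=54

Answer: 178 54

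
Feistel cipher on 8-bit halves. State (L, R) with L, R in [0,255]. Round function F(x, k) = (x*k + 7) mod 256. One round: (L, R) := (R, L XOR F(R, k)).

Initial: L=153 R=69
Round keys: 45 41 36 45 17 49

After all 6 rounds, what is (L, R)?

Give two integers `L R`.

Answer: 185 28

Derivation:
Round 1 (k=45): L=69 R=177
Round 2 (k=41): L=177 R=37
Round 3 (k=36): L=37 R=138
Round 4 (k=45): L=138 R=108
Round 5 (k=17): L=108 R=185
Round 6 (k=49): L=185 R=28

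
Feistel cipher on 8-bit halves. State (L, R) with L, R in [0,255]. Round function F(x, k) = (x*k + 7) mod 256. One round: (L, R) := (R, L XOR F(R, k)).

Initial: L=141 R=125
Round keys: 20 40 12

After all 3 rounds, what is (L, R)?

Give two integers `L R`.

Round 1 (k=20): L=125 R=70
Round 2 (k=40): L=70 R=138
Round 3 (k=12): L=138 R=57

Answer: 138 57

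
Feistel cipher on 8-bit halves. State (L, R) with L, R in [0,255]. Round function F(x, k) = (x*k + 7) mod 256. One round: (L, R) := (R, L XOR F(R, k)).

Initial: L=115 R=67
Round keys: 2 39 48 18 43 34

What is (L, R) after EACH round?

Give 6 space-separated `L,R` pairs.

Answer: 67,254 254,250 250,25 25,51 51,129 129,26

Derivation:
Round 1 (k=2): L=67 R=254
Round 2 (k=39): L=254 R=250
Round 3 (k=48): L=250 R=25
Round 4 (k=18): L=25 R=51
Round 5 (k=43): L=51 R=129
Round 6 (k=34): L=129 R=26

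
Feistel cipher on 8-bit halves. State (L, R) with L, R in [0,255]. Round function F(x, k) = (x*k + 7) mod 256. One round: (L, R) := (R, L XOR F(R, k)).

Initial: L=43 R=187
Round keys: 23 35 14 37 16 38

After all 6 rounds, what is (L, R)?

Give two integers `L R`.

Round 1 (k=23): L=187 R=255
Round 2 (k=35): L=255 R=95
Round 3 (k=14): L=95 R=198
Round 4 (k=37): L=198 R=250
Round 5 (k=16): L=250 R=97
Round 6 (k=38): L=97 R=151

Answer: 97 151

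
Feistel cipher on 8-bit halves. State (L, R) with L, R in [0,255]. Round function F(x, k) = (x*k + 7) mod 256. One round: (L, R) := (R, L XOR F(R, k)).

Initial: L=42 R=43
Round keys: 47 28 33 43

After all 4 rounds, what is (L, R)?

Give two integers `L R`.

Round 1 (k=47): L=43 R=198
Round 2 (k=28): L=198 R=132
Round 3 (k=33): L=132 R=205
Round 4 (k=43): L=205 R=242

Answer: 205 242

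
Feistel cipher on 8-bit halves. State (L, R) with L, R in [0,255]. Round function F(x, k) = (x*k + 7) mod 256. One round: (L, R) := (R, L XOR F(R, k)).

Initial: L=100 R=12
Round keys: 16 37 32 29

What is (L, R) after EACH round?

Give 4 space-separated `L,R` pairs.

Round 1 (k=16): L=12 R=163
Round 2 (k=37): L=163 R=154
Round 3 (k=32): L=154 R=228
Round 4 (k=29): L=228 R=65

Answer: 12,163 163,154 154,228 228,65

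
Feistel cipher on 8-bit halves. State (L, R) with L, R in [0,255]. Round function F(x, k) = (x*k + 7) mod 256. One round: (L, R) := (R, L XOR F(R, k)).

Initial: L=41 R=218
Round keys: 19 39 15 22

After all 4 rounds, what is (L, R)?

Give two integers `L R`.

Round 1 (k=19): L=218 R=28
Round 2 (k=39): L=28 R=145
Round 3 (k=15): L=145 R=154
Round 4 (k=22): L=154 R=210

Answer: 154 210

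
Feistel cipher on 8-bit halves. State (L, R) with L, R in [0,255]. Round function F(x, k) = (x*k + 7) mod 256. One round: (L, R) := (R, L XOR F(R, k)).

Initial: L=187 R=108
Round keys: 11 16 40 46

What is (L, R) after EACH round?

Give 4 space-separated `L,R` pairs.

Round 1 (k=11): L=108 R=16
Round 2 (k=16): L=16 R=107
Round 3 (k=40): L=107 R=175
Round 4 (k=46): L=175 R=18

Answer: 108,16 16,107 107,175 175,18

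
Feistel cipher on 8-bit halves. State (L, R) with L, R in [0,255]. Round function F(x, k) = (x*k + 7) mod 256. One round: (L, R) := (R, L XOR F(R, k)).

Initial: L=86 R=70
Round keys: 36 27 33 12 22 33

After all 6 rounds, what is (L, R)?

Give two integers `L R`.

Answer: 131 169

Derivation:
Round 1 (k=36): L=70 R=137
Round 2 (k=27): L=137 R=60
Round 3 (k=33): L=60 R=74
Round 4 (k=12): L=74 R=67
Round 5 (k=22): L=67 R=131
Round 6 (k=33): L=131 R=169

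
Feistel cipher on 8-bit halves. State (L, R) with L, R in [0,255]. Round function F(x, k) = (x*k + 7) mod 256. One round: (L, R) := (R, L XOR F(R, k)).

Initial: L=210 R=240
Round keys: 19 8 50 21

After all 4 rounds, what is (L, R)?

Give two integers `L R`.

Answer: 144 8

Derivation:
Round 1 (k=19): L=240 R=5
Round 2 (k=8): L=5 R=223
Round 3 (k=50): L=223 R=144
Round 4 (k=21): L=144 R=8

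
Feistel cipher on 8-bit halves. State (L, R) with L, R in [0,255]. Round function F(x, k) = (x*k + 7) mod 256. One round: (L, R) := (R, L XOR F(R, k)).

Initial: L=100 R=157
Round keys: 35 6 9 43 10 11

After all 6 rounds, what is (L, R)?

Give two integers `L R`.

Round 1 (k=35): L=157 R=26
Round 2 (k=6): L=26 R=62
Round 3 (k=9): L=62 R=47
Round 4 (k=43): L=47 R=210
Round 5 (k=10): L=210 R=20
Round 6 (k=11): L=20 R=49

Answer: 20 49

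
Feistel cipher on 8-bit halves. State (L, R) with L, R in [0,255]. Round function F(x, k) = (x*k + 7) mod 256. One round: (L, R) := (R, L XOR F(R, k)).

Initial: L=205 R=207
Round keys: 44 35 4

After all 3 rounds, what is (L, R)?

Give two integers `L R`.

Round 1 (k=44): L=207 R=86
Round 2 (k=35): L=86 R=6
Round 3 (k=4): L=6 R=73

Answer: 6 73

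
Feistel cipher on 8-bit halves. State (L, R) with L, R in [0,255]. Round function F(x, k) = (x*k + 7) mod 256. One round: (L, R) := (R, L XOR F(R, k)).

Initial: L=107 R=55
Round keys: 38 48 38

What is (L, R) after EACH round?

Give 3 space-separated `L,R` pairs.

Answer: 55,90 90,208 208,189

Derivation:
Round 1 (k=38): L=55 R=90
Round 2 (k=48): L=90 R=208
Round 3 (k=38): L=208 R=189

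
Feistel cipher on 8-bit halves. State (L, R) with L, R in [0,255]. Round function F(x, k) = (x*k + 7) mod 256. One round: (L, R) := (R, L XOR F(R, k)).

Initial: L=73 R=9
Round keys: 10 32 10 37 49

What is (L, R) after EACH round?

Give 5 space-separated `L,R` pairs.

Round 1 (k=10): L=9 R=40
Round 2 (k=32): L=40 R=14
Round 3 (k=10): L=14 R=187
Round 4 (k=37): L=187 R=0
Round 5 (k=49): L=0 R=188

Answer: 9,40 40,14 14,187 187,0 0,188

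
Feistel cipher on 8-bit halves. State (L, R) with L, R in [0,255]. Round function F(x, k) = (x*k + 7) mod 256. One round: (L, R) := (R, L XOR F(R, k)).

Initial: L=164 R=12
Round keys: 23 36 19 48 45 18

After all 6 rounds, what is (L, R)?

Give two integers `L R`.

Round 1 (k=23): L=12 R=191
Round 2 (k=36): L=191 R=239
Round 3 (k=19): L=239 R=123
Round 4 (k=48): L=123 R=248
Round 5 (k=45): L=248 R=228
Round 6 (k=18): L=228 R=247

Answer: 228 247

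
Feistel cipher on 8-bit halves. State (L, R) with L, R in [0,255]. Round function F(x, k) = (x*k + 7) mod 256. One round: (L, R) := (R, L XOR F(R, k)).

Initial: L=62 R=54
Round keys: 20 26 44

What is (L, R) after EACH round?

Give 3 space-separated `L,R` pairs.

Round 1 (k=20): L=54 R=1
Round 2 (k=26): L=1 R=23
Round 3 (k=44): L=23 R=250

Answer: 54,1 1,23 23,250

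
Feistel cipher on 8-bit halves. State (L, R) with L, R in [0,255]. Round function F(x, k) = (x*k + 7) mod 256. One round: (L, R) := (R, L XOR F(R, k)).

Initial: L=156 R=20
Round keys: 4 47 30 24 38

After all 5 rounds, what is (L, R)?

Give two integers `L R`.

Answer: 255 125

Derivation:
Round 1 (k=4): L=20 R=203
Round 2 (k=47): L=203 R=88
Round 3 (k=30): L=88 R=156
Round 4 (k=24): L=156 R=255
Round 5 (k=38): L=255 R=125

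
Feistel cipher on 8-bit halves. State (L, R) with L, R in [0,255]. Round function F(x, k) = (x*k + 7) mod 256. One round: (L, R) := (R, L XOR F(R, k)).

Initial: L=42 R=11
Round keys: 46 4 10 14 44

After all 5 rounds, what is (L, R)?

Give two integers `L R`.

Round 1 (k=46): L=11 R=43
Round 2 (k=4): L=43 R=184
Round 3 (k=10): L=184 R=28
Round 4 (k=14): L=28 R=55
Round 5 (k=44): L=55 R=103

Answer: 55 103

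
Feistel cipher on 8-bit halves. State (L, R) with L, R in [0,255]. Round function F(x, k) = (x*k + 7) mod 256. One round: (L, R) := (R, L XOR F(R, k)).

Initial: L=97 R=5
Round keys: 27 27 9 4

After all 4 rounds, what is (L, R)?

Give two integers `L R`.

Answer: 231 154

Derivation:
Round 1 (k=27): L=5 R=239
Round 2 (k=27): L=239 R=57
Round 3 (k=9): L=57 R=231
Round 4 (k=4): L=231 R=154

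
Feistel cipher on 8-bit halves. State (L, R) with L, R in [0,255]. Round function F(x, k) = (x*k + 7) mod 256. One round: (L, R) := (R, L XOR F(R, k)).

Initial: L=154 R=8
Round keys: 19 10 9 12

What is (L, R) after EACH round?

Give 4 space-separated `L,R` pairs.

Answer: 8,5 5,49 49,197 197,114

Derivation:
Round 1 (k=19): L=8 R=5
Round 2 (k=10): L=5 R=49
Round 3 (k=9): L=49 R=197
Round 4 (k=12): L=197 R=114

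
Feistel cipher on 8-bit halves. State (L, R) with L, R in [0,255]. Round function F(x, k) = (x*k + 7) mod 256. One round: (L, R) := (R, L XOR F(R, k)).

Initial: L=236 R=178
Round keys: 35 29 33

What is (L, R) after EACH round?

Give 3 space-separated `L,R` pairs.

Round 1 (k=35): L=178 R=177
Round 2 (k=29): L=177 R=166
Round 3 (k=33): L=166 R=220

Answer: 178,177 177,166 166,220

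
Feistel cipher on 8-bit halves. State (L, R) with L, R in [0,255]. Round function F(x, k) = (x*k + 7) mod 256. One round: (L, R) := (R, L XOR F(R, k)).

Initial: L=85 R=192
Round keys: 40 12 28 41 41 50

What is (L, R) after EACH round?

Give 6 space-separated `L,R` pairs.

Round 1 (k=40): L=192 R=82
Round 2 (k=12): L=82 R=31
Round 3 (k=28): L=31 R=57
Round 4 (k=41): L=57 R=55
Round 5 (k=41): L=55 R=239
Round 6 (k=50): L=239 R=130

Answer: 192,82 82,31 31,57 57,55 55,239 239,130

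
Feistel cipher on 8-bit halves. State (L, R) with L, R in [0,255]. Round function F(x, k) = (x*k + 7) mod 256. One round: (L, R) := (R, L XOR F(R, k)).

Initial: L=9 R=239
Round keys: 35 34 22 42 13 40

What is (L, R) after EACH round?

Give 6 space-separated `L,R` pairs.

Round 1 (k=35): L=239 R=189
Round 2 (k=34): L=189 R=206
Round 3 (k=22): L=206 R=6
Round 4 (k=42): L=6 R=205
Round 5 (k=13): L=205 R=118
Round 6 (k=40): L=118 R=186

Answer: 239,189 189,206 206,6 6,205 205,118 118,186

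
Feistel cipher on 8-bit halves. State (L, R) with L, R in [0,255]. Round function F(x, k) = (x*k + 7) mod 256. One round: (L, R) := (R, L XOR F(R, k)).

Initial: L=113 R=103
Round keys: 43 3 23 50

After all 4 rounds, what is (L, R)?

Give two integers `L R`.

Answer: 171 124

Derivation:
Round 1 (k=43): L=103 R=37
Round 2 (k=3): L=37 R=17
Round 3 (k=23): L=17 R=171
Round 4 (k=50): L=171 R=124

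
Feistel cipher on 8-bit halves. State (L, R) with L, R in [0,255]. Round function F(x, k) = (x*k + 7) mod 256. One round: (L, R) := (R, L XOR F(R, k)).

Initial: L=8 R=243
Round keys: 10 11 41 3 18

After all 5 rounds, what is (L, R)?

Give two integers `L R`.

Round 1 (k=10): L=243 R=141
Round 2 (k=11): L=141 R=229
Round 3 (k=41): L=229 R=57
Round 4 (k=3): L=57 R=87
Round 5 (k=18): L=87 R=28

Answer: 87 28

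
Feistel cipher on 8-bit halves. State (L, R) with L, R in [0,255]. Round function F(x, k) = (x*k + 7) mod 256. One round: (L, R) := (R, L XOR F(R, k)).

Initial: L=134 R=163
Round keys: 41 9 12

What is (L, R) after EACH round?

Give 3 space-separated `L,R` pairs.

Round 1 (k=41): L=163 R=164
Round 2 (k=9): L=164 R=104
Round 3 (k=12): L=104 R=67

Answer: 163,164 164,104 104,67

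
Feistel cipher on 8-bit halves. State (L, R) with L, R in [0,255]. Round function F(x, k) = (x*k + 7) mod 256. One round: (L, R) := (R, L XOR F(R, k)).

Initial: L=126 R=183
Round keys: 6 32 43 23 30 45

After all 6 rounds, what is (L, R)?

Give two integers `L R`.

Answer: 49 27

Derivation:
Round 1 (k=6): L=183 R=47
Round 2 (k=32): L=47 R=80
Round 3 (k=43): L=80 R=88
Round 4 (k=23): L=88 R=191
Round 5 (k=30): L=191 R=49
Round 6 (k=45): L=49 R=27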